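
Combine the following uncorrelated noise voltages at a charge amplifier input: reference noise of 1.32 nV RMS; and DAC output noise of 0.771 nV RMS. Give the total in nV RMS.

1.53 nV

Uncorrelated sources add in power (mean-square): V_tot = √(ΣV_i²)
V_tot = √[(1.32×10⁻⁹)² + (7.71×10⁻¹⁰)²] = 1.53×10⁻⁹ V = 1.53 nV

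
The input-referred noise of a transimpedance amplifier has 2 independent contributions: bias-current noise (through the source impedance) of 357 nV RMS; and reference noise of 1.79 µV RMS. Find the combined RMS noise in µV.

1.83 µV

Uncorrelated sources add in power (mean-square): V_tot = √(ΣV_i²)
V_tot = √[(3.57×10⁻⁷)² + (1.79×10⁻⁶)²] = 1.83×10⁻⁶ V = 1.83 µV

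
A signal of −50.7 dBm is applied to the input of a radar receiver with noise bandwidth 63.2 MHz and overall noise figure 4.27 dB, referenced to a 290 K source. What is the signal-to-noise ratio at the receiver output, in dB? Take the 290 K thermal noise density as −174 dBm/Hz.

Noise floor: N = −174 + 10 log₁₀(B) + NF
10 log₁₀(6.32×10⁷) = 78.01 dB
N = −174 + 78.01 + 4.27 = −91.72 dBm
SNR = P_sig − N = −50.7 − (−91.72) = 41.02 dB → 41.0 dB

41.0 dB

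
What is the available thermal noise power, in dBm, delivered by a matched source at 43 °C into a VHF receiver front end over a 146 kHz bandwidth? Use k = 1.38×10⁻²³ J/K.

−122.0 dBm

T = 43 °C + 273.15 = 316.15 K
P_n = kTB = 1.38×10⁻²³ × 316.15 × 1.46×10⁵ = 6.37×10⁻¹⁶ W
In dBm: 10 log₁₀(6.37×10⁻¹⁶ / 10⁻³) = −122.0 dBm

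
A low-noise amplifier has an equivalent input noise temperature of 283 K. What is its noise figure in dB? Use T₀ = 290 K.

2.96 dB

F = 1 + T_e/T₀ = 1 + 283/290 = 1.97586
NF = 10 log₁₀(1.97586) = 2.96 dB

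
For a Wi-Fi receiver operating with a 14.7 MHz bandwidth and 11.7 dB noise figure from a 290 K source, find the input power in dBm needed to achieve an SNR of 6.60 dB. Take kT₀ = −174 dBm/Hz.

−84.0 dBm

Sensitivity = −174 + 10 log₁₀(B) + NF + SNR_min
= −174 + 71.67 + 11.7 + 6.60
= −84.03 dBm → −84.0 dBm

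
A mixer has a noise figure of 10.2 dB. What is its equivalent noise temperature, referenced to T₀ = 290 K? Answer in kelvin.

2747 K

F = 10^(10.2/10) = 10.4713
T_e = (F − 1)·T₀ = (10.4713 − 1) × 290 = 2747 K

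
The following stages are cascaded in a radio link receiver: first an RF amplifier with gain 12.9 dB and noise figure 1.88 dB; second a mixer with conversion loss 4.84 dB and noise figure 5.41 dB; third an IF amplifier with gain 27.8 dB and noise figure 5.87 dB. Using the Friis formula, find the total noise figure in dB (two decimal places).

Convert to linear (a loss of L dB is a gain of −L dB): F_i = 10^(NF_i/10), G_i = 10^(G_i,dB/10)
  Stage 1: F_1 = 10^(1.88/10) = 1.542, G_1 = 10^(12.9/10) = 19.50
  Stage 2: F_2 = 10^(5.41/10) = 3.475, G_2 = 10^(−4.84/10) = 0.3281
  Stage 3: F_3 = 10^(5.87/10) = 3.864, G_3 = 10^(27.8/10) = 602.6
Friis cascade:
  F = 1.542 + (3.475 − 1)/19.50 + (3.864 − 1)/6.397 = 2.116
NF = 10 log₁₀(2.116) = 3.26 dB

3.26 dB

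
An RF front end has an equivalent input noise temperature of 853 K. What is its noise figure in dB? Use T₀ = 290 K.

5.96 dB

F = 1 + T_e/T₀ = 1 + 853/290 = 3.94138
NF = 10 log₁₀(3.94138) = 5.96 dB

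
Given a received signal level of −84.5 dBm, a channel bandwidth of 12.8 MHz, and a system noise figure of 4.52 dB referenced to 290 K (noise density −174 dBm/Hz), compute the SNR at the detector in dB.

Noise floor: N = −174 + 10 log₁₀(B) + NF
10 log₁₀(1.28×10⁷) = 71.07 dB
N = −174 + 71.07 + 4.52 = −98.41 dBm
SNR = P_sig − N = −84.5 − (−98.41) = 13.91 dB → 13.9 dB

13.9 dB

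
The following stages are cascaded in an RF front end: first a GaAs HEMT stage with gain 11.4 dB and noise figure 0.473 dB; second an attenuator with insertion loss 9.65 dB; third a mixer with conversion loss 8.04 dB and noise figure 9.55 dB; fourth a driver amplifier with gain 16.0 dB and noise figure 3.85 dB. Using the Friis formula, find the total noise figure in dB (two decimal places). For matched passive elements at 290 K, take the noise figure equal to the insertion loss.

11.19 dB

Convert to linear (a loss of L dB is a gain of −L dB): F_i = 10^(NF_i/10), G_i = 10^(G_i,dB/10)
  Stage 1: F_1 = 10^(0.473/10) = 1.115, G_1 = 10^(11.4/10) = 13.80
  Stage 2: F_2 = 10^(9.65/10) = 9.226, G_2 = 10^(−9.65/10) = 0.1084
  Stage 3: F_3 = 10^(9.55/10) = 9.016, G_3 = 10^(−8.04/10) = 0.1570
  Stage 4: F_4 = 10^(3.85/10) = 2.427, G_4 = 10^(16.0/10) = 39.81
Friis cascade:
  F = 1.115 + (9.226 − 1)/13.80 + (9.016 − 1)/1.496 + (2.427 − 1)/0.2350 = 13.14
NF = 10 log₁₀(13.14) = 11.19 dB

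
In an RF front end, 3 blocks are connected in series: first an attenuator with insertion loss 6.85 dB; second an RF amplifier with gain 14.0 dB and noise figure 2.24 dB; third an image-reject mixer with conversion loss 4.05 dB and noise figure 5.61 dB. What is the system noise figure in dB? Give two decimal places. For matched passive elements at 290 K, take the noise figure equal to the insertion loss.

Convert to linear (a loss of L dB is a gain of −L dB): F_i = 10^(NF_i/10), G_i = 10^(G_i,dB/10)
  Stage 1: F_1 = 10^(6.85/10) = 4.842, G_1 = 10^(−6.85/10) = 0.2065
  Stage 2: F_2 = 10^(2.24/10) = 1.675, G_2 = 10^(14.0/10) = 25.12
  Stage 3: F_3 = 10^(5.61/10) = 3.639, G_3 = 10^(−4.05/10) = 0.3936
Friis cascade:
  F = 4.842 + (1.675 − 1)/0.2065 + (3.639 − 1)/5.188 = 8.618
NF = 10 log₁₀(8.618) = 9.35 dB

9.35 dB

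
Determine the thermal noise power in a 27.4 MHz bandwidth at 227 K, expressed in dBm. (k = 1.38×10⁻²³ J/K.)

P_n = kTB = 1.38×10⁻²³ × 227 × 2.74×10⁷ = 8.58×10⁻¹⁴ W
In dBm: 10 log₁₀(8.58×10⁻¹⁴ / 10⁻³) = −100.7 dBm

−100.7 dBm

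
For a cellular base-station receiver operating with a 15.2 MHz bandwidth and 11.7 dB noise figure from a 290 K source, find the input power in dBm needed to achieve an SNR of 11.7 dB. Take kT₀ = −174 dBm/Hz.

Sensitivity = −174 + 10 log₁₀(B) + NF + SNR_min
= −174 + 71.82 + 11.7 + 11.7
= −78.78 dBm → −78.8 dBm

−78.8 dBm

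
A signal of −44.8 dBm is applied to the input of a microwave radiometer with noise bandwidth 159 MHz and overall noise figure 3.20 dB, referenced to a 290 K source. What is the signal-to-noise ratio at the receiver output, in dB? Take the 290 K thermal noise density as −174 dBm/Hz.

Noise floor: N = −174 + 10 log₁₀(B) + NF
10 log₁₀(1.59×10⁸) = 82.01 dB
N = −174 + 82.01 + 3.20 = −88.79 dBm
SNR = P_sig − N = −44.8 − (−88.79) = 43.99 dB → 44.0 dB

44.0 dB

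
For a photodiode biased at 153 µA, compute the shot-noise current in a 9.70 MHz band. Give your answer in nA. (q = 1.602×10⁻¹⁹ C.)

I_n = √(2qI·B)
2qI·B = 2 × 1.602×10⁻¹⁹ × 1.53×10⁻⁴ × 9.70×10⁶ = 4.76×10⁻¹⁶ A²
I_n = √(4.76×10⁻¹⁶) = 2.18×10⁻⁸ A = 21.8 nA

21.8 nA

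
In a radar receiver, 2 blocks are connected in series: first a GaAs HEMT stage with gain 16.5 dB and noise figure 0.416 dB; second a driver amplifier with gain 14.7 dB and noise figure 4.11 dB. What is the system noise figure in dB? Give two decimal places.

Convert to linear (a loss of L dB is a gain of −L dB): F_i = 10^(NF_i/10), G_i = 10^(G_i,dB/10)
  Stage 1: F_1 = 10^(0.416/10) = 1.101, G_1 = 10^(16.5/10) = 44.67
  Stage 2: F_2 = 10^(4.11/10) = 2.576, G_2 = 10^(14.7/10) = 29.51
Friis cascade:
  F = 1.101 + (2.576 − 1)/44.67 = 1.136
NF = 10 log₁₀(1.136) = 0.55 dB

0.55 dB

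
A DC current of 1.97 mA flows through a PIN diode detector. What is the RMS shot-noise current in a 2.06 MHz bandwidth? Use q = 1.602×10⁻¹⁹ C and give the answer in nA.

I_n = √(2qI·B)
2qI·B = 2 × 1.602×10⁻¹⁹ × 1.97×10⁻³ × 2.06×10⁶ = 1.30×10⁻¹⁵ A²
I_n = √(1.30×10⁻¹⁵) = 3.61×10⁻⁸ A = 36.1 nA

36.1 nA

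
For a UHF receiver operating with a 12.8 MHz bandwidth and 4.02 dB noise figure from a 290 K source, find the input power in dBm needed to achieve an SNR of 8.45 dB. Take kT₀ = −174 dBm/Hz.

−90.5 dBm

Sensitivity = −174 + 10 log₁₀(B) + NF + SNR_min
= −174 + 71.07 + 4.02 + 8.45
= −90.46 dBm → −90.5 dBm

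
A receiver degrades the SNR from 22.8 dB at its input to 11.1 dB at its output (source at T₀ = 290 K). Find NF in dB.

11.7 dB

NF (dB) = SNR_in(dB) − SNR_out(dB) when the source is at T₀
NF = 22.8 − 11.1 = 11.7 dB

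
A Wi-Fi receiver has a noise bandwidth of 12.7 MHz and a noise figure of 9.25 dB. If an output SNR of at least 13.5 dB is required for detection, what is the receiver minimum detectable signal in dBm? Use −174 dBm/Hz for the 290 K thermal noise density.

−80.2 dBm

Sensitivity = −174 + 10 log₁₀(B) + NF + SNR_min
= −174 + 71.04 + 9.25 + 13.5
= −80.21 dBm → −80.2 dBm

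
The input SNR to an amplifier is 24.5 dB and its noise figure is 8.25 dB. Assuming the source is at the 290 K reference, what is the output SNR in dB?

By definition F = SNR_in/SNR_out, so in dB: SNR_out = SNR_in − NF
SNR_out = 24.5 − 8.25 = 16.25 dB

16.25 dB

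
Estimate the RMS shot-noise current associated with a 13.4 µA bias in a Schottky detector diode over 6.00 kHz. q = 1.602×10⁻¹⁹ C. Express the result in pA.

160 pA

I_n = √(2qI·B)
2qI·B = 2 × 1.602×10⁻¹⁹ × 1.34×10⁻⁵ × 6.00×10³ = 2.58×10⁻²⁰ A²
I_n = √(2.58×10⁻²⁰) = 1.60×10⁻¹⁰ A = 160 pA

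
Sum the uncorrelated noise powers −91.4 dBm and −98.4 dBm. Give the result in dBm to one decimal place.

−90.6 dBm

Convert to linear, add, convert back:
P₁ = 7.24×10⁻¹³ W, P₂ = 1.45×10⁻¹³ W
P_tot = 8.69×10⁻¹³ W → 10 log₁₀(P_tot / 10⁻³) = −90.6 dBm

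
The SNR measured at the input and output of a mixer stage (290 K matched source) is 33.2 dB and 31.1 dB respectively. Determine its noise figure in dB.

NF (dB) = SNR_in(dB) − SNR_out(dB) when the source is at T₀
NF = 33.2 − 31.1 = 2.1 dB

2.1 dB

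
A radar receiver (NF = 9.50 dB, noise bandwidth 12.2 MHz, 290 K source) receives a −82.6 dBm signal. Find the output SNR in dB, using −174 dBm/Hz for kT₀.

11.0 dB

Noise floor: N = −174 + 10 log₁₀(B) + NF
10 log₁₀(1.22×10⁷) = 70.86 dB
N = −174 + 70.86 + 9.50 = −93.64 dBm
SNR = P_sig − N = −82.6 − (−93.64) = 11.04 dB → 11.0 dB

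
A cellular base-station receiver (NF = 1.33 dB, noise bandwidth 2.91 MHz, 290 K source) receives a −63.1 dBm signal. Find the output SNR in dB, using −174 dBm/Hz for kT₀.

44.9 dB

Noise floor: N = −174 + 10 log₁₀(B) + NF
10 log₁₀(2.91×10⁶) = 64.64 dB
N = −174 + 64.64 + 1.33 = −108.03 dBm
SNR = P_sig − N = −63.1 − (−108.03) = 44.93 dB → 44.9 dB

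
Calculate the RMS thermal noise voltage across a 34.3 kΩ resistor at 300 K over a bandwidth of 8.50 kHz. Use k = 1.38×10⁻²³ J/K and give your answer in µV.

V_n = √(4kTRB)
4kTRB = 4 × 1.38×10⁻²³ × 300 × 3.43×10⁴ × 8.50×10³ = 4.83×10⁻¹² V²
V_n = √(4.83×10⁻¹²) = 2.20×10⁻⁶ V = 2.20 µV

2.20 µV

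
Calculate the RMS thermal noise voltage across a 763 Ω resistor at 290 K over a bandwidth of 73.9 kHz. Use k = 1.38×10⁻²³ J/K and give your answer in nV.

V_n = √(4kTRB)
4kTRB = 4 × 1.38×10⁻²³ × 290 × 7.63×10² × 7.39×10⁴ = 9.03×10⁻¹³ V²
V_n = √(9.03×10⁻¹³) = 9.50×10⁻⁷ V = 950 nV

950 nV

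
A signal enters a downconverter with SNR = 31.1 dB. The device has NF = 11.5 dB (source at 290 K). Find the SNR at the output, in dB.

19.6 dB

By definition F = SNR_in/SNR_out, so in dB: SNR_out = SNR_in − NF
SNR_out = 31.1 − 11.5 = 19.6 dB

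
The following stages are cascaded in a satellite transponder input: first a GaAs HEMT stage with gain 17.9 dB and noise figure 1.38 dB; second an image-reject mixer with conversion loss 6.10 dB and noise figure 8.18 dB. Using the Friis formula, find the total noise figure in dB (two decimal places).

Convert to linear (a loss of L dB is a gain of −L dB): F_i = 10^(NF_i/10), G_i = 10^(G_i,dB/10)
  Stage 1: F_1 = 10^(1.38/10) = 1.374, G_1 = 10^(17.9/10) = 61.66
  Stage 2: F_2 = 10^(8.18/10) = 6.577, G_2 = 10^(−6.10/10) = 0.2455
Friis cascade:
  F = 1.374 + (6.577 − 1)/61.66 = 1.464
NF = 10 log₁₀(1.464) = 1.66 dB

1.66 dB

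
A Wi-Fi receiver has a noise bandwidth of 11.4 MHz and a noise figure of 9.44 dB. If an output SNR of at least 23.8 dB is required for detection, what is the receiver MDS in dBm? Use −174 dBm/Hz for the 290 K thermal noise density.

Sensitivity = −174 + 10 log₁₀(B) + NF + SNR_min
= −174 + 70.57 + 9.44 + 23.8
= −70.19 dBm → −70.2 dBm

−70.2 dBm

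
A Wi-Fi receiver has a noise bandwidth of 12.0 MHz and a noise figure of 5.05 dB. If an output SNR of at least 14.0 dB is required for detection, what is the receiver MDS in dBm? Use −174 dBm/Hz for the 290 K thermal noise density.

−84.2 dBm

Sensitivity = −174 + 10 log₁₀(B) + NF + SNR_min
= −174 + 70.79 + 5.05 + 14.0
= −84.16 dBm → −84.2 dBm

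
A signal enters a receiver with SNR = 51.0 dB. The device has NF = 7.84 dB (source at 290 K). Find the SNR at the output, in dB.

43.16 dB

By definition F = SNR_in/SNR_out, so in dB: SNR_out = SNR_in − NF
SNR_out = 51.0 − 7.84 = 43.16 dB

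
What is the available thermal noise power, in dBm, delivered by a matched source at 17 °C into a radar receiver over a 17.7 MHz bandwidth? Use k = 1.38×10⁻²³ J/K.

−101.5 dBm

T = 17 °C + 273.15 = 290.15 K
P_n = kTB = 1.38×10⁻²³ × 290.15 × 1.77×10⁷ = 7.09×10⁻¹⁴ W
In dBm: 10 log₁₀(7.09×10⁻¹⁴ / 10⁻³) = −101.5 dBm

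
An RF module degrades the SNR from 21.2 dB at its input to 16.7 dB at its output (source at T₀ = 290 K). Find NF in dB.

4.5 dB

NF (dB) = SNR_in(dB) − SNR_out(dB) when the source is at T₀
NF = 21.2 − 16.7 = 4.5 dB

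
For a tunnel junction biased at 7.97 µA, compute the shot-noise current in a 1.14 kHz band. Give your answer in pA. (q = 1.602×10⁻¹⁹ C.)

54.0 pA

I_n = √(2qI·B)
2qI·B = 2 × 1.602×10⁻¹⁹ × 7.97×10⁻⁶ × 1.14×10³ = 2.91×10⁻²¹ A²
I_n = √(2.91×10⁻²¹) = 5.40×10⁻¹¹ A = 54.0 pA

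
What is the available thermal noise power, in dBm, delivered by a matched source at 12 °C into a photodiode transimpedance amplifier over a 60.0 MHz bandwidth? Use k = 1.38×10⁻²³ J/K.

−96.3 dBm

T = 12 °C + 273.15 = 285.15 K
P_n = kTB = 1.38×10⁻²³ × 285.15 × 6.00×10⁷ = 2.36×10⁻¹³ W
In dBm: 10 log₁₀(2.36×10⁻¹³ / 10⁻³) = −96.3 dBm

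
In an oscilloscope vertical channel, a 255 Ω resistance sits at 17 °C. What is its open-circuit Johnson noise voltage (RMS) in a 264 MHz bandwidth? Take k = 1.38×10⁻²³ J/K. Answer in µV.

32.8 µV

T = 17 °C + 273.15 = 290.15 K
V_n = √(4kTRB)
4kTRB = 4 × 1.38×10⁻²³ × 290.15 × 2.55×10² × 2.64×10⁸ = 1.08×10⁻⁹ V²
V_n = √(1.08×10⁻⁹) = 3.28×10⁻⁵ V = 32.8 µV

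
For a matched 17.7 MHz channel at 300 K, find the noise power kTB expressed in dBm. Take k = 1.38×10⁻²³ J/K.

P_n = kTB = 1.38×10⁻²³ × 300 × 1.77×10⁷ = 7.33×10⁻¹⁴ W
In dBm: 10 log₁₀(7.33×10⁻¹⁴ / 10⁻³) = −101.4 dBm

−101.4 dBm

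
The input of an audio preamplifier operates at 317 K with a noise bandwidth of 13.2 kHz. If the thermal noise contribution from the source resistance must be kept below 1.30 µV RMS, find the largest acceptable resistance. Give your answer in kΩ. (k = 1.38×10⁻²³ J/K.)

Johnson–Nyquist: V_n = √(4kTRB) ⇒ R = V_n² / (4kTB)
4kTB = 4 × 1.38×10⁻²³ × 317 × 1.32×10⁴ = 2.31×10⁻¹⁶
R = (1.30×10⁻⁶)² / 2.31×10⁻¹⁶ = 7.32×10³ Ω = 7.32 kΩ

7.32 kΩ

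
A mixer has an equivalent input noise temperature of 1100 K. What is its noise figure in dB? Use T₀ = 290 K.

6.81 dB

F = 1 + T_e/T₀ = 1 + 1100/290 = 4.7931
NF = 10 log₁₀(4.7931) = 6.81 dB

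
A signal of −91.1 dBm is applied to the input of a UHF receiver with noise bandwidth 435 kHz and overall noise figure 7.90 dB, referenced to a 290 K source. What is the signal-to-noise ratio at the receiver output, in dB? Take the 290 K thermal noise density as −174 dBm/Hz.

Noise floor: N = −174 + 10 log₁₀(B) + NF
10 log₁₀(4.35×10⁵) = 56.38 dB
N = −174 + 56.38 + 7.90 = −109.72 dBm
SNR = P_sig − N = −91.1 − (−109.72) = 18.62 dB → 18.6 dB

18.6 dB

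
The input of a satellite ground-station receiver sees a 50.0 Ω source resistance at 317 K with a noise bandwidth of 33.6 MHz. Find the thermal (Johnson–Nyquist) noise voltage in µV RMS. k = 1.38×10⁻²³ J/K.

5.42 µV

V_n = √(4kTRB)
4kTRB = 4 × 1.38×10⁻²³ × 317 × 5.00×10¹ × 3.36×10⁷ = 2.94×10⁻¹¹ V²
V_n = √(2.94×10⁻¹¹) = 5.42×10⁻⁶ V = 5.42 µV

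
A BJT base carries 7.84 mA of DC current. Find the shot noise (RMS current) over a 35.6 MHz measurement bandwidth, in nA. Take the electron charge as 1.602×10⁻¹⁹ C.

299 nA

I_n = √(2qI·B)
2qI·B = 2 × 1.602×10⁻¹⁹ × 7.84×10⁻³ × 3.56×10⁷ = 8.94×10⁻¹⁴ A²
I_n = √(8.94×10⁻¹⁴) = 2.99×10⁻⁷ A = 299 nA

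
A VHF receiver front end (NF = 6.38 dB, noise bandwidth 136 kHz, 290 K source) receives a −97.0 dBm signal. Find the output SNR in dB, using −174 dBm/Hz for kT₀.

Noise floor: N = −174 + 10 log₁₀(B) + NF
10 log₁₀(1.36×10⁵) = 51.34 dB
N = −174 + 51.34 + 6.38 = −116.28 dBm
SNR = P_sig − N = −97.0 − (−116.28) = 19.28 dB → 19.3 dB

19.3 dB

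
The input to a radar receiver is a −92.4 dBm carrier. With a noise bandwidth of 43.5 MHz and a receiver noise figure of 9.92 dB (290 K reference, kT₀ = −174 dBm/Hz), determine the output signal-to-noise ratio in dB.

−4.7 dB

Noise floor: N = −174 + 10 log₁₀(B) + NF
10 log₁₀(4.35×10⁷) = 76.38 dB
N = −174 + 76.38 + 9.92 = −87.70 dBm
SNR = P_sig − N = −92.4 − (−87.70) = −4.70 dB → −4.7 dB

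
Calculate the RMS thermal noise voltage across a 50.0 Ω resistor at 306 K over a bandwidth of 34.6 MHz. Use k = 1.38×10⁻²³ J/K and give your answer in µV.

5.41 µV

V_n = √(4kTRB)
4kTRB = 4 × 1.38×10⁻²³ × 306 × 5.00×10¹ × 3.46×10⁷ = 2.92×10⁻¹¹ V²
V_n = √(2.92×10⁻¹¹) = 5.41×10⁻⁶ V = 5.41 µV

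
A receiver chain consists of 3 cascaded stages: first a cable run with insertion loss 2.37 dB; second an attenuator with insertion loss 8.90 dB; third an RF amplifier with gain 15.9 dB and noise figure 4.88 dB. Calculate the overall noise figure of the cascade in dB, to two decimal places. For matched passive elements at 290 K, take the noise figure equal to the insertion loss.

Convert to linear (a loss of L dB is a gain of −L dB): F_i = 10^(NF_i/10), G_i = 10^(G_i,dB/10)
  Stage 1: F_1 = 10^(2.37/10) = 1.726, G_1 = 10^(−2.37/10) = 0.5794
  Stage 2: F_2 = 10^(8.90/10) = 7.762, G_2 = 10^(−8.90/10) = 0.1288
  Stage 3: F_3 = 10^(4.88/10) = 3.076, G_3 = 10^(15.9/10) = 38.90
Friis cascade:
  F = 1.726 + (7.762 − 1)/0.5794 + (3.076 − 1)/0.07464 = 41.21
NF = 10 log₁₀(41.21) = 16.15 dB

16.15 dB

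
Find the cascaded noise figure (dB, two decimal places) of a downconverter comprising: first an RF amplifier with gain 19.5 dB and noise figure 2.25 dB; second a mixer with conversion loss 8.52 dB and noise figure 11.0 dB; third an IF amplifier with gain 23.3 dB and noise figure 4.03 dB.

2.86 dB

Convert to linear (a loss of L dB is a gain of −L dB): F_i = 10^(NF_i/10), G_i = 10^(G_i,dB/10)
  Stage 1: F_1 = 10^(2.25/10) = 1.679, G_1 = 10^(19.5/10) = 89.13
  Stage 2: F_2 = 10^(11.0/10) = 12.59, G_2 = 10^(−8.52/10) = 0.1406
  Stage 3: F_3 = 10^(4.03/10) = 2.529, G_3 = 10^(23.3/10) = 213.8
Friis cascade:
  F = 1.679 + (12.59 − 1)/89.13 + (2.529 − 1)/12.53 = 1.931
NF = 10 log₁₀(1.931) = 2.86 dB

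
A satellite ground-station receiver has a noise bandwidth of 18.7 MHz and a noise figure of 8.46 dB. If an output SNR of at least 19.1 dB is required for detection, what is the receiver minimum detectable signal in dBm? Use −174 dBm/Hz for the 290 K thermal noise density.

Sensitivity = −174 + 10 log₁₀(B) + NF + SNR_min
= −174 + 72.72 + 8.46 + 19.1
= −73.72 dBm → −73.7 dBm

−73.7 dBm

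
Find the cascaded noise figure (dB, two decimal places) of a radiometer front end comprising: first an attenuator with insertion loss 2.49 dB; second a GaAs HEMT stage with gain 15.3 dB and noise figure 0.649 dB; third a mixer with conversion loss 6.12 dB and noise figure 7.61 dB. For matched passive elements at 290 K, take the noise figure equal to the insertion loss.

Convert to linear (a loss of L dB is a gain of −L dB): F_i = 10^(NF_i/10), G_i = 10^(G_i,dB/10)
  Stage 1: F_1 = 10^(2.49/10) = 1.774, G_1 = 10^(−2.49/10) = 0.5636
  Stage 2: F_2 = 10^(0.649/10) = 1.161, G_2 = 10^(15.3/10) = 33.88
  Stage 3: F_3 = 10^(7.61/10) = 5.768, G_3 = 10^(−6.12/10) = 0.2443
Friis cascade:
  F = 1.774 + (1.161 − 1)/0.5636 + (5.768 − 1)/19.10 = 2.310
NF = 10 log₁₀(2.310) = 3.64 dB

3.64 dB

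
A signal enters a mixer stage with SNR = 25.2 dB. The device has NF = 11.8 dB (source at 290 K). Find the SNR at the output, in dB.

By definition F = SNR_in/SNR_out, so in dB: SNR_out = SNR_in − NF
SNR_out = 25.2 − 11.8 = 13.4 dB

13.4 dB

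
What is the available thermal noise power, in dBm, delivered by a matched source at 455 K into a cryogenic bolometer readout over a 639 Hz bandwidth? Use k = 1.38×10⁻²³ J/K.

P_n = kTB = 1.38×10⁻²³ × 455 × 6.39×10² = 4.01×10⁻¹⁸ W
In dBm: 10 log₁₀(4.01×10⁻¹⁸ / 10⁻³) = −144.0 dBm

−144.0 dBm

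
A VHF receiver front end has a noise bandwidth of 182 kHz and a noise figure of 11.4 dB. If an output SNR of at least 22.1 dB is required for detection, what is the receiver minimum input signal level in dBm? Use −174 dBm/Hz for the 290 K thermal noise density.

−87.9 dBm

Sensitivity = −174 + 10 log₁₀(B) + NF + SNR_min
= −174 + 52.6 + 11.4 + 22.1
= −87.9 dBm → −87.9 dBm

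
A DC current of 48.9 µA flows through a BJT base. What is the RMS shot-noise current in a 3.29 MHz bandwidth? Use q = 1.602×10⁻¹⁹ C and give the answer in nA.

7.18 nA

I_n = √(2qI·B)
2qI·B = 2 × 1.602×10⁻¹⁹ × 4.89×10⁻⁵ × 3.29×10⁶ = 5.15×10⁻¹⁷ A²
I_n = √(5.15×10⁻¹⁷) = 7.18×10⁻⁹ A = 7.18 nA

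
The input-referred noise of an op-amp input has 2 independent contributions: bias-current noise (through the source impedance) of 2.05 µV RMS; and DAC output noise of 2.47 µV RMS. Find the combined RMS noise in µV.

3.21 µV

Uncorrelated sources add in power (mean-square): V_tot = √(ΣV_i²)
V_tot = √[(2.05×10⁻⁶)² + (2.47×10⁻⁶)²] = 3.21×10⁻⁶ V = 3.21 µV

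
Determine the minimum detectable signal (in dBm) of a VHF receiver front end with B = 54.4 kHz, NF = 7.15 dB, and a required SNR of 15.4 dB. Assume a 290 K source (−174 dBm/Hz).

Sensitivity = −174 + 10 log₁₀(B) + NF + SNR_min
= −174 + 47.36 + 7.15 + 15.4
= −104.09 dBm → −104.1 dBm

−104.1 dBm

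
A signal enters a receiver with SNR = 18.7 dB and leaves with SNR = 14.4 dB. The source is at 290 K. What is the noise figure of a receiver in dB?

4.3 dB

NF (dB) = SNR_in(dB) − SNR_out(dB) when the source is at T₀
NF = 18.7 − 14.4 = 4.3 dB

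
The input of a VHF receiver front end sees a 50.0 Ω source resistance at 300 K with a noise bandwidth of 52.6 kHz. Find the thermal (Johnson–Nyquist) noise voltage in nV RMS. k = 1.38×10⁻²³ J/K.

209 nV

V_n = √(4kTRB)
4kTRB = 4 × 1.38×10⁻²³ × 300 × 5.00×10¹ × 5.26×10⁴ = 4.36×10⁻¹⁴ V²
V_n = √(4.36×10⁻¹⁴) = 2.09×10⁻⁷ V = 209 nV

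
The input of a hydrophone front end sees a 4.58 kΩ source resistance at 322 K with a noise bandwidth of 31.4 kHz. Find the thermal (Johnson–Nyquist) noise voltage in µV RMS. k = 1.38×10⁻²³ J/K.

V_n = √(4kTRB)
4kTRB = 4 × 1.38×10⁻²³ × 322 × 4.58×10³ × 3.14×10⁴ = 2.56×10⁻¹² V²
V_n = √(2.56×10⁻¹²) = 1.60×10⁻⁶ V = 1.60 µV

1.60 µV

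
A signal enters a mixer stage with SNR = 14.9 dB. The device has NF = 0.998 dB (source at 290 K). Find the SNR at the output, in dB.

By definition F = SNR_in/SNR_out, so in dB: SNR_out = SNR_in − NF
SNR_out = 14.9 − 0.998 = 13.902 dB

13.902 dB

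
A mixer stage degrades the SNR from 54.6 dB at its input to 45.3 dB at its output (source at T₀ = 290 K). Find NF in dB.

NF (dB) = SNR_in(dB) − SNR_out(dB) when the source is at T₀
NF = 54.6 − 45.3 = 9.3 dB

9.3 dB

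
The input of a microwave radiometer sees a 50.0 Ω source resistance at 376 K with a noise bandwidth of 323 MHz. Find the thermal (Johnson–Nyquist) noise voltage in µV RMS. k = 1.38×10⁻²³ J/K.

V_n = √(4kTRB)
4kTRB = 4 × 1.38×10⁻²³ × 376 × 5.00×10¹ × 3.23×10⁸ = 3.35×10⁻¹⁰ V²
V_n = √(3.35×10⁻¹⁰) = 1.83×10⁻⁵ V = 18.3 µV

18.3 µV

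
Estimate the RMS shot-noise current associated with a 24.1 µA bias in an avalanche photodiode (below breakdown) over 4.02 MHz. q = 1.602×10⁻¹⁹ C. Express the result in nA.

5.57 nA

I_n = √(2qI·B)
2qI·B = 2 × 1.602×10⁻¹⁹ × 2.41×10⁻⁵ × 4.02×10⁶ = 3.10×10⁻¹⁷ A²
I_n = √(3.10×10⁻¹⁷) = 5.57×10⁻⁹ A = 5.57 nA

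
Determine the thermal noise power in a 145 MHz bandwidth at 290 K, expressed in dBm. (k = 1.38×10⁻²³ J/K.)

−92.4 dBm

P_n = kTB = 1.38×10⁻²³ × 290 × 1.45×10⁸ = 5.80×10⁻¹³ W
In dBm: 10 log₁₀(5.80×10⁻¹³ / 10⁻³) = −92.4 dBm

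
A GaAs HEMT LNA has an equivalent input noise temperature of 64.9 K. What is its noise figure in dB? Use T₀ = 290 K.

0.877 dB

F = 1 + T_e/T₀ = 1 + 64.9/290 = 1.22379
NF = 10 log₁₀(1.22379) = 0.877 dB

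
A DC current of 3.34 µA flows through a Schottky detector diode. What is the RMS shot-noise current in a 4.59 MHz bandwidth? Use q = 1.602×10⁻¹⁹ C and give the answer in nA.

I_n = √(2qI·B)
2qI·B = 2 × 1.602×10⁻¹⁹ × 3.34×10⁻⁶ × 4.59×10⁶ = 4.91×10⁻¹⁸ A²
I_n = √(4.91×10⁻¹⁸) = 2.22×10⁻⁹ A = 2.22 nA

2.22 nA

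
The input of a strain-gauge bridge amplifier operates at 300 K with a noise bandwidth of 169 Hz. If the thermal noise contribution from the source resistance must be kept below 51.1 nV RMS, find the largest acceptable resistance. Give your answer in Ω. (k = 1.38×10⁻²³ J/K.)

933 Ω

Johnson–Nyquist: V_n = √(4kTRB) ⇒ R = V_n² / (4kTB)
4kTB = 4 × 1.38×10⁻²³ × 300 × 1.69×10² = 2.80×10⁻¹⁸
R = (5.11×10⁻⁸)² / 2.80×10⁻¹⁸ = 9.33×10² Ω = 933 Ω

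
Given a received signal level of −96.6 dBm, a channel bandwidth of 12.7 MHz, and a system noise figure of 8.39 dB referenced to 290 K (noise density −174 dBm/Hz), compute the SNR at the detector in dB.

Noise floor: N = −174 + 10 log₁₀(B) + NF
10 log₁₀(1.27×10⁷) = 71.04 dB
N = −174 + 71.04 + 8.39 = −94.57 dBm
SNR = P_sig − N = −96.6 − (−94.57) = −2.03 dB → −2.0 dB

−2.0 dB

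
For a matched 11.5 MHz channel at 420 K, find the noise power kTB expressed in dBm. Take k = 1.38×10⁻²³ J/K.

P_n = kTB = 1.38×10⁻²³ × 420 × 1.15×10⁷ = 6.67×10⁻¹⁴ W
In dBm: 10 log₁₀(6.67×10⁻¹⁴ / 10⁻³) = −101.8 dBm

−101.8 dBm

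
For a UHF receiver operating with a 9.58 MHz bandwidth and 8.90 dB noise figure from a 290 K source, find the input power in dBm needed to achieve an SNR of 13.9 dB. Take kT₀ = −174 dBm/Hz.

Sensitivity = −174 + 10 log₁₀(B) + NF + SNR_min
= −174 + 69.81 + 8.90 + 13.9
= −81.39 dBm → −81.4 dBm

−81.4 dBm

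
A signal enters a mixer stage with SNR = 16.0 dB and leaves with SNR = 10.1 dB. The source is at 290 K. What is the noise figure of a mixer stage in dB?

NF (dB) = SNR_in(dB) − SNR_out(dB) when the source is at T₀
NF = 16.0 − 10.1 = 5.9 dB

5.9 dB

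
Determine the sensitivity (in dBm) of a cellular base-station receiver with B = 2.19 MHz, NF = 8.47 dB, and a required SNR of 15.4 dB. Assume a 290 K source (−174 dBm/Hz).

−86.7 dBm

Sensitivity = −174 + 10 log₁₀(B) + NF + SNR_min
= −174 + 63.4 + 8.47 + 15.4
= −86.73 dBm → −86.7 dBm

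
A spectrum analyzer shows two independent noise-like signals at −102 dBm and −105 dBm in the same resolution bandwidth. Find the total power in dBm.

−100.2 dBm

Convert to linear, add, convert back:
P₁ = 6.31×10⁻¹⁴ W, P₂ = 3.16×10⁻¹⁴ W
P_tot = 9.47×10⁻¹⁴ W → 10 log₁₀(P_tot / 10⁻³) = −100.2 dBm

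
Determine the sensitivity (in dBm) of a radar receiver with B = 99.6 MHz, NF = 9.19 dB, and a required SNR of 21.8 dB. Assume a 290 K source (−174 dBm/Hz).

−63.0 dBm

Sensitivity = −174 + 10 log₁₀(B) + NF + SNR_min
= −174 + 79.98 + 9.19 + 21.8
= −63.03 dBm → −63.0 dBm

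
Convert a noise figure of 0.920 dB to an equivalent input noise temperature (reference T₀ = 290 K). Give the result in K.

68.4 K

F = 10^(0.920/10) = 1.23595
T_e = (F − 1)·T₀ = (1.23595 − 1) × 290 = 68.4 K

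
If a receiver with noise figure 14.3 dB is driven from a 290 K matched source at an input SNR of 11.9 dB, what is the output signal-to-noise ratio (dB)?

−2.4 dB

By definition F = SNR_in/SNR_out, so in dB: SNR_out = SNR_in − NF
SNR_out = 11.9 − 14.3 = −2.4 dB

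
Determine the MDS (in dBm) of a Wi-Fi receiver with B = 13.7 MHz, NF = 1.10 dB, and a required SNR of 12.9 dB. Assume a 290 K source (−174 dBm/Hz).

−88.6 dBm

Sensitivity = −174 + 10 log₁₀(B) + NF + SNR_min
= −174 + 71.37 + 1.10 + 12.9
= −88.63 dBm → −88.6 dBm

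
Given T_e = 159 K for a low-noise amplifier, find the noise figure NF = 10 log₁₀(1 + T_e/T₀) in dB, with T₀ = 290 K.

1.90 dB

F = 1 + T_e/T₀ = 1 + 159/290 = 1.54828
NF = 10 log₁₀(1.54828) = 1.90 dB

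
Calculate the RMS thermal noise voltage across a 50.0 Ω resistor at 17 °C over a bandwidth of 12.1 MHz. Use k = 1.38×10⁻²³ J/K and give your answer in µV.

3.11 µV

T = 17 °C + 273.15 = 290.15 K
V_n = √(4kTRB)
4kTRB = 4 × 1.38×10⁻²³ × 290.15 × 5.00×10¹ × 1.21×10⁷ = 9.69×10⁻¹² V²
V_n = √(9.69×10⁻¹²) = 3.11×10⁻⁶ V = 3.11 µV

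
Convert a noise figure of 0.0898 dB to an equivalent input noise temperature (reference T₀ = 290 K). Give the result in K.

6.06 K

F = 10^(0.0898/10) = 1.02089
T_e = (F − 1)·T₀ = (1.02089 − 1) × 290 = 6.06 K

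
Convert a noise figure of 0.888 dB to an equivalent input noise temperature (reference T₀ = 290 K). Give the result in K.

F = 10^(0.888/10) = 1.22687
T_e = (F − 1)·T₀ = (1.22687 − 1) × 290 = 65.8 K

65.8 K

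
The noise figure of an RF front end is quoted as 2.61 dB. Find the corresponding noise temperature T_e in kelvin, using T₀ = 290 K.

F = 10^(2.61/10) = 1.8239
T_e = (F − 1)·T₀ = (1.8239 − 1) × 290 = 239 K

239 K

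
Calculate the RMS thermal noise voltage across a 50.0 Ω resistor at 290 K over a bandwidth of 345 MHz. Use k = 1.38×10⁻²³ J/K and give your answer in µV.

V_n = √(4kTRB)
4kTRB = 4 × 1.38×10⁻²³ × 290 × 5.00×10¹ × 3.45×10⁸ = 2.76×10⁻¹⁰ V²
V_n = √(2.76×10⁻¹⁰) = 1.66×10⁻⁵ V = 16.6 µV

16.6 µV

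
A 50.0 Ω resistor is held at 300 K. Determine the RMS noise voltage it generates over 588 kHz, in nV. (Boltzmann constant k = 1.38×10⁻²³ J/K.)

V_n = √(4kTRB)
4kTRB = 4 × 1.38×10⁻²³ × 300 × 5.00×10¹ × 5.88×10⁵ = 4.87×10⁻¹³ V²
V_n = √(4.87×10⁻¹³) = 6.98×10⁻⁷ V = 698 nV

698 nV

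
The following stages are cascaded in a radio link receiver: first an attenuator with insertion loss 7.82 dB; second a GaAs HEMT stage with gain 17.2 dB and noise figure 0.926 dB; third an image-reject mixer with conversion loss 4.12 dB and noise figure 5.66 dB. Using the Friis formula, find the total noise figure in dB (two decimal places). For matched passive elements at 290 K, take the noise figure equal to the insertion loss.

8.92 dB

Convert to linear (a loss of L dB is a gain of −L dB): F_i = 10^(NF_i/10), G_i = 10^(G_i,dB/10)
  Stage 1: F_1 = 10^(7.82/10) = 6.053, G_1 = 10^(−7.82/10) = 0.1652
  Stage 2: F_2 = 10^(0.926/10) = 1.238, G_2 = 10^(17.2/10) = 52.48
  Stage 3: F_3 = 10^(5.66/10) = 3.681, G_3 = 10^(−4.12/10) = 0.3873
Friis cascade:
  F = 6.053 + (1.238 − 1)/0.1652 + (3.681 − 1)/8.670 = 7.801
NF = 10 log₁₀(7.801) = 8.92 dB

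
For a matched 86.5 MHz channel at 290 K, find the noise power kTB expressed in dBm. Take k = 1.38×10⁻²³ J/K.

−94.6 dBm

P_n = kTB = 1.38×10⁻²³ × 290 × 8.65×10⁷ = 3.46×10⁻¹³ W
In dBm: 10 log₁₀(3.46×10⁻¹³ / 10⁻³) = −94.6 dBm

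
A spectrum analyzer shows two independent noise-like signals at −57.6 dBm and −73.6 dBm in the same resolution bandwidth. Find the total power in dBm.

Convert to linear, add, convert back:
P₁ = 1.74×10⁻⁹ W, P₂ = 4.37×10⁻¹¹ W
P_tot = 1.78×10⁻⁹ W → 10 log₁₀(P_tot / 10⁻³) = −57.5 dBm

−57.5 dBm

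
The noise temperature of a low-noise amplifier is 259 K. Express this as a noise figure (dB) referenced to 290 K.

F = 1 + T_e/T₀ = 1 + 259/290 = 1.8931
NF = 10 log₁₀(1.8931) = 2.77 dB

2.77 dB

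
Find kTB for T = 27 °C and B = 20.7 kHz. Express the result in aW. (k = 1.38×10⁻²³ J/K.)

85.7 aW

T = 27 °C + 273.15 = 300.15 K
P_n = kTB = 1.38×10⁻²³ × 300.15 × 2.07×10⁴ = 8.57×10⁻¹⁷ W = 85.7 aW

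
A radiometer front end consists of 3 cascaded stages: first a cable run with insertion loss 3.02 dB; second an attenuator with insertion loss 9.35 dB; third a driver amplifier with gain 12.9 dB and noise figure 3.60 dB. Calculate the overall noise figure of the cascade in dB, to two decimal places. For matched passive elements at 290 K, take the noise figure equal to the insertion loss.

Convert to linear (a loss of L dB is a gain of −L dB): F_i = 10^(NF_i/10), G_i = 10^(G_i,dB/10)
  Stage 1: F_1 = 10^(3.02/10) = 2.004, G_1 = 10^(−3.02/10) = 0.4989
  Stage 2: F_2 = 10^(9.35/10) = 8.610, G_2 = 10^(−9.35/10) = 0.1161
  Stage 3: F_3 = 10^(3.60/10) = 2.291, G_3 = 10^(12.9/10) = 19.50
Friis cascade:
  F = 2.004 + (8.610 − 1)/0.4989 + (2.291 − 1)/0.05794 = 39.54
NF = 10 log₁₀(39.54) = 15.97 dB

15.97 dB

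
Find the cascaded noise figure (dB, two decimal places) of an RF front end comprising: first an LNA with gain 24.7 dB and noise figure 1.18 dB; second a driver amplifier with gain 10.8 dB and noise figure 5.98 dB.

1.21 dB

Convert to linear (a loss of L dB is a gain of −L dB): F_i = 10^(NF_i/10), G_i = 10^(G_i,dB/10)
  Stage 1: F_1 = 10^(1.18/10) = 1.312, G_1 = 10^(24.7/10) = 295.1
  Stage 2: F_2 = 10^(5.98/10) = 3.963, G_2 = 10^(10.8/10) = 12.02
Friis cascade:
  F = 1.312 + (3.963 − 1)/295.1 = 1.322
NF = 10 log₁₀(1.322) = 1.21 dB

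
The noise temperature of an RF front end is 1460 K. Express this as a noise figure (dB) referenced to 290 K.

F = 1 + T_e/T₀ = 1 + 1460/290 = 6.03448
NF = 10 log₁₀(6.03448) = 7.81 dB

7.81 dB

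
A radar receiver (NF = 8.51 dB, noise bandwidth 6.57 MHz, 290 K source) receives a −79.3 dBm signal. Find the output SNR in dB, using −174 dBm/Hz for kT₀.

18.0 dB

Noise floor: N = −174 + 10 log₁₀(B) + NF
10 log₁₀(6.57×10⁶) = 68.18 dB
N = −174 + 68.18 + 8.51 = −97.31 dBm
SNR = P_sig − N = −79.3 − (−97.31) = 18.01 dB → 18.0 dB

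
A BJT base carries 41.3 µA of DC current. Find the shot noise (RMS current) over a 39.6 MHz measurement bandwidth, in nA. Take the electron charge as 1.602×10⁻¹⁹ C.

I_n = √(2qI·B)
2qI·B = 2 × 1.602×10⁻¹⁹ × 4.13×10⁻⁵ × 3.96×10⁷ = 5.24×10⁻¹⁶ A²
I_n = √(5.24×10⁻¹⁶) = 2.29×10⁻⁸ A = 22.9 nA

22.9 nA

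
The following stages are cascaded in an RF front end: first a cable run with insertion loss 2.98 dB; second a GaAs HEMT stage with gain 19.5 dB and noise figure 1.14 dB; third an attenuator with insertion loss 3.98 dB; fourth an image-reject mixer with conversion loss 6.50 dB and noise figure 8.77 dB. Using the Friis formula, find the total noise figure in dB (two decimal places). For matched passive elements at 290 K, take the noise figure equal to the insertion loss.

Convert to linear (a loss of L dB is a gain of −L dB): F_i = 10^(NF_i/10), G_i = 10^(G_i,dB/10)
  Stage 1: F_1 = 10^(2.98/10) = 1.986, G_1 = 10^(−2.98/10) = 0.5035
  Stage 2: F_2 = 10^(1.14/10) = 1.300, G_2 = 10^(19.5/10) = 89.13
  Stage 3: F_3 = 10^(3.98/10) = 2.500, G_3 = 10^(−3.98/10) = 0.3999
  Stage 4: F_4 = 10^(8.77/10) = 7.534, G_4 = 10^(−6.50/10) = 0.2239
Friis cascade:
  F = 1.986 + (1.300 − 1)/0.5035 + (2.500 − 1)/44.87 + (7.534 − 1)/17.95 = 2.980
NF = 10 log₁₀(2.980) = 4.74 dB

4.74 dB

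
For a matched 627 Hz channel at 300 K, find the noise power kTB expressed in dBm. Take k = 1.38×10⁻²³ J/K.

P_n = kTB = 1.38×10⁻²³ × 300 × 6.27×10² = 2.60×10⁻¹⁸ W
In dBm: 10 log₁₀(2.60×10⁻¹⁸ / 10⁻³) = −145.9 dBm

−145.9 dBm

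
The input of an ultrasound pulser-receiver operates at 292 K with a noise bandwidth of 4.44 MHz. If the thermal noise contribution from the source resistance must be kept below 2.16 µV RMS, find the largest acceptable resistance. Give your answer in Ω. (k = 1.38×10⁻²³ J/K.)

Johnson–Nyquist: V_n = √(4kTRB) ⇒ R = V_n² / (4kTB)
4kTB = 4 × 1.38×10⁻²³ × 292 × 4.44×10⁶ = 7.16×10⁻¹⁴
R = (2.16×10⁻⁶)² / 7.16×10⁻¹⁴ = 6.52×10¹ Ω = 65.2 Ω

65.2 Ω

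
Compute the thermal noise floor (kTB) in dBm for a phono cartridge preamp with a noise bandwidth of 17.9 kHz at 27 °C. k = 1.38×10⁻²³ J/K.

T = 27 °C + 273.15 = 300.15 K
P_n = kTB = 1.38×10⁻²³ × 300.15 × 1.79×10⁴ = 7.41×10⁻¹⁷ W
In dBm: 10 log₁₀(7.41×10⁻¹⁷ / 10⁻³) = −131.3 dBm

−131.3 dBm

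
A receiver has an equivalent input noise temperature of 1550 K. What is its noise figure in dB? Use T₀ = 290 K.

8.02 dB

F = 1 + T_e/T₀ = 1 + 1550/290 = 6.34483
NF = 10 log₁₀(6.34483) = 8.02 dB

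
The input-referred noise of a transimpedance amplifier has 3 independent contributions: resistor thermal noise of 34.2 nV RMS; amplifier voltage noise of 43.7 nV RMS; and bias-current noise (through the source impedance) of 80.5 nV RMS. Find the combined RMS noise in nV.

97.8 nV

Uncorrelated sources add in power (mean-square): V_tot = √(ΣV_i²)
V_tot = √[(3.42×10⁻⁸)² + (4.37×10⁻⁸)² + (8.05×10⁻⁸)²] = 9.78×10⁻⁸ V = 97.8 nV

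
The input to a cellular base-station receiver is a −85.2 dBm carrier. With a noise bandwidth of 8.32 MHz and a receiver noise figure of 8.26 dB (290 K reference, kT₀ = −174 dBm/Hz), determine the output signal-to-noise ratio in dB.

11.3 dB

Noise floor: N = −174 + 10 log₁₀(B) + NF
10 log₁₀(8.32×10⁶) = 69.2 dB
N = −174 + 69.2 + 8.26 = −96.54 dBm
SNR = P_sig − N = −85.2 − (−96.54) = 11.34 dB → 11.3 dB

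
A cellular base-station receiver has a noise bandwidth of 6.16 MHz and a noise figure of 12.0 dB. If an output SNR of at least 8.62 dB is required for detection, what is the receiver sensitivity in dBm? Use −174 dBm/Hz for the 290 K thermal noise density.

Sensitivity = −174 + 10 log₁₀(B) + NF + SNR_min
= −174 + 67.9 + 12.0 + 8.62
= −85.48 dBm → −85.5 dBm

−85.5 dBm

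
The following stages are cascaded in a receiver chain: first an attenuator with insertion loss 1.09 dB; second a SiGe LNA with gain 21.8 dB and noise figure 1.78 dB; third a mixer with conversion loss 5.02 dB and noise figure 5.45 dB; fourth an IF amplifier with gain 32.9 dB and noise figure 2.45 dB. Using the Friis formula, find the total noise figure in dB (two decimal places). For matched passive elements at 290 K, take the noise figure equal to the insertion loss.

Convert to linear (a loss of L dB is a gain of −L dB): F_i = 10^(NF_i/10), G_i = 10^(G_i,dB/10)
  Stage 1: F_1 = 10^(1.09/10) = 1.285, G_1 = 10^(−1.09/10) = 0.7780
  Stage 2: F_2 = 10^(1.78/10) = 1.507, G_2 = 10^(21.8/10) = 151.4
  Stage 3: F_3 = 10^(5.45/10) = 3.508, G_3 = 10^(−5.02/10) = 0.3148
  Stage 4: F_4 = 10^(2.45/10) = 1.758, G_4 = 10^(32.9/10) = 1950
Friis cascade:
  F = 1.285 + (1.507 − 1)/0.7780 + (3.508 − 1)/117.8 + (1.758 − 1)/37.07 = 1.978
NF = 10 log₁₀(1.978) = 2.96 dB

2.96 dB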